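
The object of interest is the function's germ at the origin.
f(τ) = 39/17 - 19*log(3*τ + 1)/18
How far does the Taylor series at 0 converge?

The radius of convergence is 1/3.

Branch term (-19/18)*log(1 - τ/(-1/3)): its argument vanishes at τ = -1/3, a logarithmic branch point, modulus 1/3.
The radius of convergence is the smallest modulus among the singular points: 1/3.


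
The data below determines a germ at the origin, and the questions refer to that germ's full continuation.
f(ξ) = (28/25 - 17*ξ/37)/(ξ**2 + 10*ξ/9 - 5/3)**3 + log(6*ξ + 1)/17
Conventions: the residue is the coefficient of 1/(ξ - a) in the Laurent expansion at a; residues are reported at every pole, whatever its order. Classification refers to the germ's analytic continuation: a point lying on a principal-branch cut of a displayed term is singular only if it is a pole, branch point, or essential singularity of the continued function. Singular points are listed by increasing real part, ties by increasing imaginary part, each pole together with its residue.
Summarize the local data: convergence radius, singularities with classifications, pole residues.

Denominator factor (ξ**2 + 10*ξ/9 - 5/3)^3: discriminant 640/81, real irrational roots -5/9 + (4/9)*sqrt(10) and -5/9 - (4/9)*sqrt(10); poles of order 3, moduli -5/9 + (4/9)*sqrt(10) and 5/9 + (4/9)*sqrt(10).
Branch term (1/17)*log(1 - ξ/(-1/6)): its argument vanishes at ξ = -1/6, a logarithmic branch point, modulus 1/6.
The radius of convergence is the smallest modulus among the singular points: 1/6.
The branch term is analytic at -5/9 - (4/9)*sqrt(10) and contributes nothing to the residue; only the rational part matters.
The factor ξ**2 + 10*ξ/9 - 5/3 splits as (ξ - a)(ξ - a') with a = -5/9 - (4/9)*sqrt(10), a' = -5/9 + (4/9)*sqrt(10). At the order-3 pole a set g(ξ) = (ξ - a)^3*(rational part) = [28/25 - 17*ξ/37] / (ξ - a')^3.
Order-3 pole: residue = g''(a)/2; g''(-5/9 - (4/9)*sqrt(10)) = -(225350667/7577600000)*sqrt(10), so the residue is -(225350667/15155200000)*sqrt(10).
The branch term is analytic at -5/9 + (4/9)*sqrt(10) and contributes nothing to the residue; only the rational part matters.
The factor ξ**2 + 10*ξ/9 - 5/3 splits as (ξ - a)(ξ - a') with a = -5/9 + (4/9)*sqrt(10), a' = -5/9 - (4/9)*sqrt(10). At the order-3 pole a set g(ξ) = (ξ - a)^3*(rational part) = [28/25 - 17*ξ/37] / (ξ - a')^3.
Order-3 pole: residue = g''(a)/2; g''(-5/9 + (4/9)*sqrt(10)) = (225350667/7577600000)*sqrt(10), so the residue is (225350667/15155200000)*sqrt(10).
List the singular points by increasing real part (a conjugate pair: the negative imaginary part first).

Radius of convergence at 0: 1/6.
At -5/9 - (4/9)*sqrt(10): a pole of order 3; residue -(225350667/15155200000)*sqrt(10).
At -1/6: a logarithmic branch point.
At -5/9 + (4/9)*sqrt(10): a pole of order 3; residue (225350667/15155200000)*sqrt(10).


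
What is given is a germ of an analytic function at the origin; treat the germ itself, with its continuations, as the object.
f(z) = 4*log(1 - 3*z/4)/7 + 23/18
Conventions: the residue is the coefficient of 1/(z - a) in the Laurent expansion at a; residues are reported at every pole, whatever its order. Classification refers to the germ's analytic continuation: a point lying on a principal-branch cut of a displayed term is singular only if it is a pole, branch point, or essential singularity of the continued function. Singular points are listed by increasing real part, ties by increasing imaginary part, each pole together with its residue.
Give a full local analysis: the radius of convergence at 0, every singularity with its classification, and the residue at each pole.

Branch term (4/7)*log(1 - z/(4/3)): its argument vanishes at z = 4/3, a logarithmic branch point, modulus 4/3.
The radius of convergence is the smallest modulus among the singular points: 4/3.

Radius of convergence at 0: 4/3.
At 4/3: a logarithmic branch point.


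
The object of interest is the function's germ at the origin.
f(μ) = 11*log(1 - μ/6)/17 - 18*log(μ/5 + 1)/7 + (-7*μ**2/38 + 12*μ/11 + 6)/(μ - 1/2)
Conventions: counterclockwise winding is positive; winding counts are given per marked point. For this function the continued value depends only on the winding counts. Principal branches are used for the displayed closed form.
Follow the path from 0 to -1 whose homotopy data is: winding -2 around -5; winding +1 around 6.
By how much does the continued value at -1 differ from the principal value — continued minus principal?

Continued minus principal equals (1378/119)*pi*i.

The rational part is single-valued and drops out of the difference; each branch term changes only by its own monodromy.
(11/17)*log(1 - μ/(6)): each positive loop around 6 adds 2*pi*i to the log, so winding +1 contributes (11/17)*(1)*2*pi*i = (22/17)*pi*i.
(-18/7)*log(1 - μ/(-5)): each positive loop around -5 adds 2*pi*i to the log, so winding -2 contributes (-18/7)*(-2)*2*pi*i = (72/7)*pi*i.
Summing the contributions at μ = -1 gives (1378/119)*pi*i.


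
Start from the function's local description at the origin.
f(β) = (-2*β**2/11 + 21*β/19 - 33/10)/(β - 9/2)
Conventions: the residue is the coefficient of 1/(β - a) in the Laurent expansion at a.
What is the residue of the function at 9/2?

At the order-1 pole 9/2 set g(β) = (β - (9/2))*f(β) = -2*β**2/11 + 21*β/19 - 33/10.
Simple pole: residue = g(a) at a = 9/2, which is -4197/2090.

The residue is -4197/2090.


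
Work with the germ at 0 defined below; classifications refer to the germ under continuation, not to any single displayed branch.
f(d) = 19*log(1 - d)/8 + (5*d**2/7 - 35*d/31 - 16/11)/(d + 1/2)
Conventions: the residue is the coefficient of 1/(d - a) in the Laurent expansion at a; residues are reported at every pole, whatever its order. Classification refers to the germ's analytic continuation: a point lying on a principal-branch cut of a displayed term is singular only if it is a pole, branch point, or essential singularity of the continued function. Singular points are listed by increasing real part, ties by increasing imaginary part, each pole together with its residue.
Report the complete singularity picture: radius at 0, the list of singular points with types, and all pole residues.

Radius of convergence at 0: 1/2.
At -1/2: a pole of order 1; residue -6793/9548.
At 1: a logarithmic branch point.

Denominator factor (d + 1/2): pole of order 1 at -1/2, modulus 1/2.
Branch term (19/8)*log(1 - d/(1)): its argument vanishes at d = 1, a logarithmic branch point, modulus 1.
The radius of convergence is the smallest modulus among the singular points: 1/2.
The branch term is analytic at -1/2 and contributes nothing to the residue; only the rational part matters.
At the order-1 pole -1/2 set g(d) = (d - (-1/2))*(rational part) = 5*d**2/7 - 35*d/31 - 16/11.
Simple pole: residue = g(a) at a = -1/2, which is -6793/9548.
List the singular points by increasing real part (a conjugate pair: the negative imaginary part first).


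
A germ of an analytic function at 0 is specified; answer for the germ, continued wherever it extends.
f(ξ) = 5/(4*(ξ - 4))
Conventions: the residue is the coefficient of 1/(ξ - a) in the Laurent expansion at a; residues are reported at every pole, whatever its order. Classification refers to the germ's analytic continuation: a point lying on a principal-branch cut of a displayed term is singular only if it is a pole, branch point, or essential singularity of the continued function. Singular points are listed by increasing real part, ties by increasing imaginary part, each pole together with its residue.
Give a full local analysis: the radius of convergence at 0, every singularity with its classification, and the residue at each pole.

Denominator factor (ξ - 4): pole of order 1 at 4, modulus 4.
The radius of convergence is the smallest modulus among the singular points: 4.
At the order-1 pole 4 set g(ξ) = (ξ - (4))*f(ξ) = 5/4.
Simple pole: residue = g(a) at a = 4, which is 5/4.

Radius of convergence at 0: 4.
At 4: a pole of order 1; residue 5/4.


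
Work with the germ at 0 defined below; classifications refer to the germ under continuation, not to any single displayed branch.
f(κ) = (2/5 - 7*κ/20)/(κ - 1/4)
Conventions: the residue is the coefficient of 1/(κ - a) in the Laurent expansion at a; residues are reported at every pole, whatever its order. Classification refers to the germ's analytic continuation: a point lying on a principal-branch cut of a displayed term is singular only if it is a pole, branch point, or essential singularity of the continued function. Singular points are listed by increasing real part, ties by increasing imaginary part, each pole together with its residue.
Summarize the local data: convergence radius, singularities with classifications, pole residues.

Radius of convergence at 0: 1/4.
At 1/4: a pole of order 1; residue 5/16.

Denominator factor (κ - 1/4): pole of order 1 at 1/4, modulus 1/4.
The radius of convergence is the smallest modulus among the singular points: 1/4.
At the order-1 pole 1/4 set g(κ) = (κ - (1/4))*f(κ) = 2/5 - 7*κ/20.
Simple pole: residue = g(a) at a = 1/4, which is 5/16.


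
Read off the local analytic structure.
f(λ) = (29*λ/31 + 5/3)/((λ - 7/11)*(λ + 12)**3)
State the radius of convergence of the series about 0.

Denominator factor (λ + 12)^3: pole of order 3 at -12, modulus 12.
Denominator factor (λ - 7/11): pole of order 1 at 7/11, modulus 7/11.
The radius of convergence is the smallest modulus among the singular points: 7/11.

The radius of convergence is 7/11.


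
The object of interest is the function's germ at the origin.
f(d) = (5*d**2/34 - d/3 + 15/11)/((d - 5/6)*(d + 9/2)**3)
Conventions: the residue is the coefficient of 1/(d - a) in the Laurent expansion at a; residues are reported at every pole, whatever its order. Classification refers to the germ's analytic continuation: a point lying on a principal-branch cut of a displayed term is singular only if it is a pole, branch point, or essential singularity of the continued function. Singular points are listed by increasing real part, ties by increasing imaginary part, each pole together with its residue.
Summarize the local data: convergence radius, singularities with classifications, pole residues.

Radius of convergence at 0: 5/6.
At -9/2: a pole of order 3; residue -47985/6127616.
At 5/6: a pole of order 1; residue 47985/6127616.

Denominator factor (d - 5/6): pole of order 1 at 5/6, modulus 5/6.
Denominator factor (d + 9/2)^3: pole of order 3 at -9/2, modulus 9/2.
The radius of convergence is the smallest modulus among the singular points: 5/6.
At the order-3 pole -9/2 set g(d) = (d - (-9/2))^3*f(d) = (5*d**2/34 - d/3 + 15/11)/(d - 5/6).
Order-3 pole: residue = g''(a)/2; g''(-9/2) = -47985/3063808, so the residue is -47985/6127616.
At the order-1 pole 5/6 set g(d) = (d - (5/6))*f(d) = (5*d**2/34 - d/3 + 15/11)/(d + 9/2)**3.
Simple pole: residue = g(a) at a = 5/6, which is 47985/6127616.
List the singular points by increasing real part (a conjugate pair: the negative imaginary part first).


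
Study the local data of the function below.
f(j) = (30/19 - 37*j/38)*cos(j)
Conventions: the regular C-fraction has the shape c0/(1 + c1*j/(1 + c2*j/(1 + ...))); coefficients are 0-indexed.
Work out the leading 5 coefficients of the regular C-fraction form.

Taylor coefficients (expand at 0): a_0 = 30/19, a_1 = -37/38, a_2 = -15/19, a_3 = 37/76, a_4 = 5/76.
c0 = a_0 = 30/19. Peel one level at a time: if S = 1 + c*j/S' with S'(0) = 1, then c is the j-coefficient of S and S' = c*j/(S - 1).
S_1 = c0/f = 1 + (37/60)*j + (3169/3600)*j^2 + ...; c1 = 37/60.
S_2 = c1*j/(S_1 - 1) = 1 + (-3169/2220)*j + (3169/2738)*j^2 + ...; c2 = -3169/2220.
S_3 = c2*j/(S_2 - 1) = 1 + (30/37)*j + (-750/3169)*j^2 + ...; c3 = 30/37.
S_4 = c3*j/(S_3 - 1) = 1 + (925/3169)*j + ...; c4 = 925/3169.

The regular C-fraction coefficients are [30/19, 37/60, -3169/2220, 30/37, 925/3169].


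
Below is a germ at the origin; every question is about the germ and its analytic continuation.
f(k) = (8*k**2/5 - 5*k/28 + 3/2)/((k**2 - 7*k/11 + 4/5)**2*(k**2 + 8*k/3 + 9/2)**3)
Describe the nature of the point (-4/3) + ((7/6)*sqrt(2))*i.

The denominator factor k**2 + 8*k/3 + 9/2 vanishes at (-4/3) + ((7/6)*sqrt(2))*i and appears to the power 3; the numerator there equals (143/630) - ((1867/360)*sqrt(2))*i, nonzero, and no other factor vanishes.
Hence a pole whose order is the multiplicity, 3.

The point is a pole of order 3.


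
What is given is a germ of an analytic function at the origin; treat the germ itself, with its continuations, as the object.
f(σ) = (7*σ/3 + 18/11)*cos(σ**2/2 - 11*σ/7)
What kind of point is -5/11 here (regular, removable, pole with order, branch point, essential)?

There is no denominator, hence no pole anywhere.
The factor cos(σ**2/2 - 11*σ/7) is entire.
So the germ continues analytically to -5/11.

The point is a regular point.


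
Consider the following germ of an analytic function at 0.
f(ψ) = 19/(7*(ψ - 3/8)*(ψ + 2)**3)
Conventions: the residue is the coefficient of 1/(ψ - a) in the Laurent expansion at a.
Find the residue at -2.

At the order-3 pole -2 set g(ψ) = (ψ - (-2))^3*f(ψ) = 19/(7*(ψ - 3/8)).
Order-3 pole: residue = g''(a)/2; g''(-2) = -1024/2527, so the residue is -512/2527.

The residue is -512/2527.


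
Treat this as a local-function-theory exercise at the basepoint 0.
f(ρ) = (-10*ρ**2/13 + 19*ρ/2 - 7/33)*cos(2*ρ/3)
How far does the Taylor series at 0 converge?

The factor cos(2*ρ/3) is entire and contributes no finite singular point.
The polynomial part has no poles.
No finite singular points: the Taylor series at 0 converges everywhere.

The radius of convergence is infinite.


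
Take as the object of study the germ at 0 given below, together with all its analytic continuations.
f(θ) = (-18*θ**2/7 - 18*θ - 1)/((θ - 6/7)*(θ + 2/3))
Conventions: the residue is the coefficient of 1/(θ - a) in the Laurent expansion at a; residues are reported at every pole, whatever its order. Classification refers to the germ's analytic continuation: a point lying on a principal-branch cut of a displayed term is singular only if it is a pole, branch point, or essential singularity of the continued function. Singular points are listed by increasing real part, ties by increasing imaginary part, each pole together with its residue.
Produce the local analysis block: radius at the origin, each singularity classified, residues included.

Denominator factor (θ + 2/3): pole of order 1 at -2/3, modulus 2/3.
Denominator factor (θ - 6/7): pole of order 1 at 6/7, modulus 6/7.
The radius of convergence is the smallest modulus among the singular points: 2/3.
At the order-1 pole -2/3 set g(θ) = (θ - (-2/3))*f(θ) = (-18*θ**2/7 - 18*θ - 1)/(θ - 6/7).
Simple pole: residue = g(a) at a = -2/3, which is -207/32.
At the order-1 pole 6/7 set g(θ) = (θ - (6/7))*f(θ) = (-18*θ**2/7 - 18*θ - 1)/(θ + 2/3).
Simple pole: residue = g(a) at a = 6/7, which is -18849/1568.
List the singular points by increasing real part (a conjugate pair: the negative imaginary part first).

Radius of convergence at 0: 2/3.
At -2/3: a pole of order 1; residue -207/32.
At 6/7: a pole of order 1; residue -18849/1568.


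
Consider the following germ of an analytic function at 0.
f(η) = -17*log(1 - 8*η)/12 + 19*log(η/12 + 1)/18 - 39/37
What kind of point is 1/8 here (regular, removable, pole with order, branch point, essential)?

The term (-17/12)*log(1 - η/(1/8)) has argument 1 - 1/8/(1/8) = 0 at 1/8: a logarithmic (infinitely-sheeted) branch point; the remaining terms are analytic or single-valued there.

The point is a logarithmic branch point.


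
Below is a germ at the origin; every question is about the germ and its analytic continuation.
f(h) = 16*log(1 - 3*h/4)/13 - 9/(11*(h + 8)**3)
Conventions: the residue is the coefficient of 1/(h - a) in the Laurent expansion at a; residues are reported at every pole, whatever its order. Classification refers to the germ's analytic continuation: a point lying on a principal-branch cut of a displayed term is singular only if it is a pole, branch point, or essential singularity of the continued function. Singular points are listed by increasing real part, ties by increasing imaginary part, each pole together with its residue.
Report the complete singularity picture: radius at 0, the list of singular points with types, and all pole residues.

Radius of convergence at 0: 4/3.
At -8: a pole of order 3; residue 0.
At 4/3: a logarithmic branch point.

Denominator factor (h + 8)^3: pole of order 3 at -8, modulus 8.
Branch term (16/13)*log(1 - h/(4/3)): its argument vanishes at h = 4/3, a logarithmic branch point, modulus 4/3.
The radius of convergence is the smallest modulus among the singular points: 4/3.
The branch term is analytic at -8 and contributes nothing to the residue; only the rational part matters.
At the order-3 pole -8 set g(h) = (h - (-8))^3*(rational part) = -9/11.
Order-3 pole: residue = g''(a)/2; g''(-8) = 0, so the residue is 0.
List the singular points by increasing real part (a conjugate pair: the negative imaginary part first).


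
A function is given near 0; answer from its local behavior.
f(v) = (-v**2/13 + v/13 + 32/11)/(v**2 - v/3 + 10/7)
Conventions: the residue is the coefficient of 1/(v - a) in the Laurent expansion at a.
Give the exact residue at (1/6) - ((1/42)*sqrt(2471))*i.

The factor v**2 - v/3 + 10/7 splits as (v - a)(v - a') with a = (1/6) - ((1/42)*sqrt(2471))*i, a' = (1/6) + ((1/42)*sqrt(2471))*i. At the order-1 pole a set g(v) = (v - a)*f(v) = [-v**2/13 + v/13 + 32/11] / (v - a').
Simple pole: residue = g(a) at a = (1/6) - ((1/42)*sqrt(2471))*i, which is (1/39) + ((27275/1060059)*sqrt(2471))*i.

The residue is (1/39) + ((27275/1060059)*sqrt(2471))*i.


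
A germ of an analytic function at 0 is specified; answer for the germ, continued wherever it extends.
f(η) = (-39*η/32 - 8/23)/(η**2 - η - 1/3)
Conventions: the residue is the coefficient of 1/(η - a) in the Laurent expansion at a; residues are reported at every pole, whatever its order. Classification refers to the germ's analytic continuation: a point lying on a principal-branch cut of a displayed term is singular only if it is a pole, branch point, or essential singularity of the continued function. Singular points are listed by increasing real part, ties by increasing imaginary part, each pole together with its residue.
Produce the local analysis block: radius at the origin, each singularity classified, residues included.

Radius of convergence at 0: -1/2 + (1/6)*sqrt(21).
At 1/2 - (1/6)*sqrt(21): a pole of order 1; residue -39/64 + (1409/10304)*sqrt(21).
At 1/2 + (1/6)*sqrt(21): a pole of order 1; residue -39/64 - (1409/10304)*sqrt(21).

Denominator factor (η**2 - η - 1/3): discriminant 7/3, real irrational roots 1/2 + (1/6)*sqrt(21) and 1/2 - (1/6)*sqrt(21); poles of order 1, moduli 1/2 + (1/6)*sqrt(21) and -1/2 + (1/6)*sqrt(21).
The radius of convergence is the smallest modulus among the singular points: -1/2 + (1/6)*sqrt(21).
The factor η**2 - η - 1/3 splits as (η - a)(η - a') with a = 1/2 - (1/6)*sqrt(21), a' = 1/2 + (1/6)*sqrt(21). At the order-1 pole a set g(η) = (η - a)*f(η) = [-39*η/32 - 8/23] / (η - a').
Simple pole: residue = g(a) at a = 1/2 - (1/6)*sqrt(21), which is -39/64 + (1409/10304)*sqrt(21).
The factor η**2 - η - 1/3 splits as (η - a)(η - a') with a = 1/2 + (1/6)*sqrt(21), a' = 1/2 - (1/6)*sqrt(21). At the order-1 pole a set g(η) = (η - a)*f(η) = [-39*η/32 - 8/23] / (η - a').
Simple pole: residue = g(a) at a = 1/2 + (1/6)*sqrt(21), which is -39/64 - (1409/10304)*sqrt(21).
List the singular points by increasing real part (a conjugate pair: the negative imaginary part first).


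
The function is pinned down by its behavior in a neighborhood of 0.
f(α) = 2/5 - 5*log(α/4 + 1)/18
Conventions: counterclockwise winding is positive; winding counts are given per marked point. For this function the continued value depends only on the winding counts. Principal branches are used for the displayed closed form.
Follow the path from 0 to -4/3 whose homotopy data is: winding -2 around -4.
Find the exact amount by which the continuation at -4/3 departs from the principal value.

The rational part is single-valued and drops out of the difference; each branch term changes only by its own monodromy.
(-5/18)*log(1 - α/(-4)): each positive loop around -4 adds 2*pi*i to the log, so winding -2 contributes (-5/18)*(-2)*2*pi*i = (10/9)*pi*i.
Summing the contributions at α = -4/3 gives (10/9)*pi*i.

Continued minus principal equals (10/9)*pi*i.


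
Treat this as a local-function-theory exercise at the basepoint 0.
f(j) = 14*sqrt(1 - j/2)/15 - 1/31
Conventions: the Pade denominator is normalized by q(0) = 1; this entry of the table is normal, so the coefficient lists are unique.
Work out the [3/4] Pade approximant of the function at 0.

Taylor coefficients needed (expand at 0): a_0 = 419/465, a_1 = -7/30, a_2 = -7/240, a_3 = -7/960, a_4 = -7/3072, a_5 = -49/61440, a_6 = -49/163840, a_7 = -77/655360.
Write the denominator as Q(j) = 1 + q1*j + q2*j^2 + q3*j^3 + q4*j^4. Requiring Q*f - P = O(j^8) with deg P <= 3 kills the coefficients of j^4..j^7 in Q*f:
  j^4: a_4 + q1*a_3 + q2*a_2 + q3*a_1 + q4*a_0 = 0, i.e. -7/3072 + (-7/960)*q1 + (-7/240)*q2 + (-7/30)*q3 + (419/465)*q4 = 0.
  j^5: a_5 + q1*a_4 + q2*a_3 + q3*a_2 + q4*a_1 = 0, i.e. -49/61440 + (-7/3072)*q1 + (-7/960)*q2 + (-7/240)*q3 + (-7/30)*q4 = 0.
  j^6: a_6 + q1*a_5 + q2*a_4 + q3*a_3 + q4*a_2 = 0, i.e. -49/163840 + (-49/61440)*q1 + (-7/3072)*q2 + (-7/960)*q3 + (-7/240)*q4 = 0.
  j^7: a_7 + q1*a_6 + q2*a_5 + q3*a_4 + q4*a_3 = 0, i.e. -77/655360 + (-49/163840)*q1 + (-49/61440)*q2 + (-7/3072)*q3 + (-7/960)*q4 = 0.
Solving this linear system: q1 = -8635/12092, q2 = 12945/96736, q3 = -1721/386944, q4 = -217/3095552.
The numerator is Q*f truncated at degree 3: P0 = a_0 = 419/465; P1 = a_1 + q1*a_0 = -1643349/1874260; P2 = a_2 + q1*a_1 + q2*a_0 = 3869051/14994080; P3 = a_3 + q1*a_2 + q2*a_1 + q3*a_0 = -1301207/59976320.

The Pade approximant has numerator coefficients [419/465, -1643349/1874260, 3869051/14994080, -1301207/59976320]; denominator coefficients [1, -8635/12092, 12945/96736, -1721/386944, -217/3095552].


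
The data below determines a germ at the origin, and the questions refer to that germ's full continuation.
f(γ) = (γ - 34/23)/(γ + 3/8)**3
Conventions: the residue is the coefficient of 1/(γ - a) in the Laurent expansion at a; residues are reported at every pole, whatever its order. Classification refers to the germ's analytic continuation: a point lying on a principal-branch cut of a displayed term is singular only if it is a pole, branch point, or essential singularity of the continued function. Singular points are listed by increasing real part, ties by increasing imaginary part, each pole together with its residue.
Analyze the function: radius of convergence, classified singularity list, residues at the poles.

Denominator factor (γ + 3/8)^3: pole of order 3 at -3/8, modulus 3/8.
The radius of convergence is the smallest modulus among the singular points: 3/8.
At the order-3 pole -3/8 set g(γ) = (γ - (-3/8))^3*f(γ) = γ - 34/23.
Order-3 pole: residue = g''(a)/2; g''(-3/8) = 0, so the residue is 0.

Radius of convergence at 0: 3/8.
At -3/8: a pole of order 3; residue 0.


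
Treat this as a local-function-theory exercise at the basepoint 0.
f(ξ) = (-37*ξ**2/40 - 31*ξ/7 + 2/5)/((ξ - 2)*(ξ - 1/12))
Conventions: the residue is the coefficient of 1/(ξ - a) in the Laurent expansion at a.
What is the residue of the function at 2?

At the order-1 pole 2 set g(ξ) = (ξ - (2))*f(ξ) = (-37*ξ**2/40 - 31*ξ/7 + 2/5)/(ξ - 1/12).
Simple pole: residue = g(a) at a = 2, which is -222/35.

The residue is -222/35.


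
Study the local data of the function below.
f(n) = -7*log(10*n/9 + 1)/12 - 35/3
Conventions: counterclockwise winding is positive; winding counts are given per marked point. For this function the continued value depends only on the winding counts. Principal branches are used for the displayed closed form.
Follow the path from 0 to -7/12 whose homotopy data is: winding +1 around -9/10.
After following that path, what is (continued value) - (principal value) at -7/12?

The rational part is single-valued and drops out of the difference; each branch term changes only by its own monodromy.
(-7/12)*log(1 - n/(-9/10)): each positive loop around -9/10 adds 2*pi*i to the log, so winding +1 contributes (-7/12)*(1)*2*pi*i = -(7/6)*pi*i.
Summing the contributions at n = -7/12 gives -(7/6)*pi*i.

Continued minus principal equals -(7/6)*pi*i.


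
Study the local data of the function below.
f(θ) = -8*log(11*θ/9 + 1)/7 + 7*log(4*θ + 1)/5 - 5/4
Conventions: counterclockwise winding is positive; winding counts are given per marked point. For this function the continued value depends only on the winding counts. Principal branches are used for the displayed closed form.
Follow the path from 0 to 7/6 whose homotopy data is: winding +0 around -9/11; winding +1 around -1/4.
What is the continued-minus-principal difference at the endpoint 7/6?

Continued minus principal equals (14/5)*pi*i.

The rational part is single-valued and drops out of the difference; each branch term changes only by its own monodromy.
(-8/7)*log(1 - θ/(-9/11)): winding 0 around -9/11, so this term returns to its principal value, contribution 0.
(7/5)*log(1 - θ/(-1/4)): each positive loop around -1/4 adds 2*pi*i to the log, so winding +1 contributes (7/5)*(1)*2*pi*i = (14/5)*pi*i.
Summing the contributions at θ = 7/6 gives (14/5)*pi*i.


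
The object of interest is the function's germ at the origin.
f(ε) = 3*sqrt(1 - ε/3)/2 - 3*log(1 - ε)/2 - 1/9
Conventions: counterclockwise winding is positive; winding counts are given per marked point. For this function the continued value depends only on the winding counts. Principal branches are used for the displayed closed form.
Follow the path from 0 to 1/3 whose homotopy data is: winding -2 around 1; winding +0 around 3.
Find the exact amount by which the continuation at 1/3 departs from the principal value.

The rational part is single-valued and drops out of the difference; each branch term changes only by its own monodromy.
(3/2)*sqrt(1 - ε/(3)): winding +0 is even, the square root returns to the same sheet, contribution 0.
(-3/2)*log(1 - ε/(1)): each positive loop around 1 adds 2*pi*i to the log, so winding -2 contributes (-3/2)*(-2)*2*pi*i = (6)*pi*i.
Summing the contributions at ε = 1/3 gives (6)*pi*i.

Continued minus principal equals (6)*pi*i.


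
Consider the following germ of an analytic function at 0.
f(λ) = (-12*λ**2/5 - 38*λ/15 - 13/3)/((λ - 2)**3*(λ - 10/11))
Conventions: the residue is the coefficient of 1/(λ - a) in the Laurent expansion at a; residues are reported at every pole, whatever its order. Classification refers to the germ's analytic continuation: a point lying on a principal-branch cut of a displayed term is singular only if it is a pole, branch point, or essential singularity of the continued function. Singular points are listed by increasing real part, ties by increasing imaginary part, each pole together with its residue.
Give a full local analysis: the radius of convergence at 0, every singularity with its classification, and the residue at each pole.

Radius of convergence at 0: 10/11.
At 10/11: a pole of order 1; residue 11473/1728.
At 2: a pole of order 3; residue -11473/1728.

Denominator factor (λ - 2)^3: pole of order 3 at 2, modulus 2.
Denominator factor (λ - 10/11): pole of order 1 at 10/11, modulus 10/11.
The radius of convergence is the smallest modulus among the singular points: 10/11.
At the order-1 pole 10/11 set g(λ) = (λ - (10/11))*f(λ) = (-12*λ**2/5 - 38*λ/15 - 13/3)/(λ - 2)**3.
Simple pole: residue = g(a) at a = 10/11, which is 11473/1728.
At the order-3 pole 2 set g(λ) = (λ - (2))^3*f(λ) = (-12*λ**2/5 - 38*λ/15 - 13/3)/(λ - 10/11).
Order-3 pole: residue = g''(a)/2; g''(2) = -11473/864, so the residue is -11473/1728.
List the singular points by increasing real part (a conjugate pair: the negative imaginary part first).


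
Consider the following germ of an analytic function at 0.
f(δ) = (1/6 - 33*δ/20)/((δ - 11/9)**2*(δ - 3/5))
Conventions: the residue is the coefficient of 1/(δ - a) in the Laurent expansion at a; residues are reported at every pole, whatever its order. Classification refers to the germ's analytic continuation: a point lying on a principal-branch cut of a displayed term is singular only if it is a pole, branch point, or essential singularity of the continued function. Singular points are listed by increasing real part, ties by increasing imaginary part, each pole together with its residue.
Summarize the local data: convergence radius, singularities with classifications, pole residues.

Denominator factor (δ - 3/5): pole of order 1 at 3/5, modulus 3/5.
Denominator factor (δ - 11/9)^2: pole of order 2 at 11/9, modulus 11/9.
The radius of convergence is the smallest modulus among the singular points: 3/5.
At the order-1 pole 3/5 set g(δ) = (δ - (3/5))*f(δ) = (1/6 - 33*δ/20)/(δ - 11/9)**2.
Simple pole: residue = g(a) at a = 3/5, which is -6669/3136.
At the order-2 pole 11/9 set g(δ) = (δ - (11/9))^2*f(δ) = (1/6 - 33*δ/20)/(δ - 3/5).
Order-2 pole: residue = g'(a); g'(11/9) = 6669/3136, so the residue is 6669/3136.
List the singular points by increasing real part (a conjugate pair: the negative imaginary part first).

Radius of convergence at 0: 3/5.
At 3/5: a pole of order 1; residue -6669/3136.
At 11/9: a pole of order 2; residue 6669/3136.


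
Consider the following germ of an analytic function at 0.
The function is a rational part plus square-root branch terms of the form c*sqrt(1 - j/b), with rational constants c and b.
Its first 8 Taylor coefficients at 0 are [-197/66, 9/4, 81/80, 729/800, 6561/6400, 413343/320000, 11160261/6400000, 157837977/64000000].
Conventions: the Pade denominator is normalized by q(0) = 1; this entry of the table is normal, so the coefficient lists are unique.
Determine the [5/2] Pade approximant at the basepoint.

Taylor coefficients needed (read off): a_0 = -197/66, a_1 = 9/4, a_2 = 81/80, a_3 = 729/800, a_4 = 6561/6400, a_5 = 413343/320000, a_6 = 11160261/6400000, a_7 = 157837977/64000000.
Write the denominator as Q(j) = 1 + q1*j + q2*j^2. Requiring Q*f - P = O(j^8) with deg P <= 5 kills the coefficients of j^6..j^7 in Q*f:
  j^6: a_6 + q1*a_5 + q2*a_4 = 0, i.e. 11160261/6400000 + (413343/320000)*q1 + (6561/6400)*q2 = 0.
  j^7: a_7 + q1*a_6 + q2*a_5 = 0, i.e. 157837977/64000000 + (11160261/6400000)*q1 + (413343/320000)*q2 = 0.
Solving this linear system: q1 = -81/35, q2 = 243/200.
The numerator is Q*f truncated at degree 5: P0 = a_0 = -197/66; P1 = a_1 + q1*a_0 = 14103/1540; P2 = a_2 + q1*a_1 + q2*a_0 = -120447/15400; P3 = a_3 + q1*a_2 + q2*a_1 = 729/560; P4 = a_4 + q1*a_3 + q2*a_2 = 6561/44800; P5 = a_5 + q1*a_4 + q2*a_3 = 59049/2240000.

The Pade approximant has numerator coefficients [-197/66, 14103/1540, -120447/15400, 729/560, 6561/44800, 59049/2240000]; denominator coefficients [1, -81/35, 243/200].


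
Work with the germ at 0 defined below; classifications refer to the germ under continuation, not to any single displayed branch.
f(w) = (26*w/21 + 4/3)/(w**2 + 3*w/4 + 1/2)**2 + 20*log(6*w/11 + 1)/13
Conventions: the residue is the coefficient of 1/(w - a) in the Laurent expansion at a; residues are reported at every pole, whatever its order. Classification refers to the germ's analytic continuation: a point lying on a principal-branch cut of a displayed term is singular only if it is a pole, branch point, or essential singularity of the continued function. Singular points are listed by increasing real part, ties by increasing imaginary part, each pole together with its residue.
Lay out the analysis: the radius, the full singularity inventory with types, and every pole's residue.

Denominator factor (w**2 + 3*w/4 + 1/2)^2: discriminant -23/16, complex-conjugate roots (-3/8) + ((1/8)*sqrt(23))*i and (-3/8) - ((1/8)*sqrt(23))*i; poles of order 2, moduli (1/2)*sqrt(2) and (1/2)*sqrt(2).
Branch term (20/13)*log(1 - w/(-11/6)): its argument vanishes at w = -11/6, a logarithmic branch point, modulus 11/6.
The radius of convergence is the smallest modulus among the singular points: (1/2)*sqrt(2).
The branch term is analytic at (-3/8) - ((1/8)*sqrt(23))*i and contributes nothing to the residue; only the rational part matters.
The factor w**2 + 3*w/4 + 1/2 splits as (w - a)(w - a') with a = (-3/8) - ((1/8)*sqrt(23))*i, a' = (-3/8) + ((1/8)*sqrt(23))*i. At the order-2 pole a set g(w) = (w - a)^2*(rational part) = [26*w/21 + 4/3] / (w - a')^2.
Order-2 pole: residue = g'(a); g'((-3/8) - ((1/8)*sqrt(23))*i) = ((2336/11109)*sqrt(23))*i, so the residue is ((2336/11109)*sqrt(23))*i.
The branch term is analytic at (-3/8) + ((1/8)*sqrt(23))*i and contributes nothing to the residue; only the rational part matters.
The factor w**2 + 3*w/4 + 1/2 splits as (w - a)(w - a') with a = (-3/8) + ((1/8)*sqrt(23))*i, a' = (-3/8) - ((1/8)*sqrt(23))*i. At the order-2 pole a set g(w) = (w - a)^2*(rational part) = [26*w/21 + 4/3] / (w - a')^2.
Order-2 pole: residue = g'(a); g'((-3/8) + ((1/8)*sqrt(23))*i) = -((2336/11109)*sqrt(23))*i, so the residue is -((2336/11109)*sqrt(23))*i.
List the singular points by increasing real part (a conjugate pair: the negative imaginary part first).

Radius of convergence at 0: (1/2)*sqrt(2).
At -11/6: a logarithmic branch point.
At (-3/8) - ((1/8)*sqrt(23))*i: a pole of order 2; residue ((2336/11109)*sqrt(23))*i.
At (-3/8) + ((1/8)*sqrt(23))*i: a pole of order 2; residue -((2336/11109)*sqrt(23))*i.


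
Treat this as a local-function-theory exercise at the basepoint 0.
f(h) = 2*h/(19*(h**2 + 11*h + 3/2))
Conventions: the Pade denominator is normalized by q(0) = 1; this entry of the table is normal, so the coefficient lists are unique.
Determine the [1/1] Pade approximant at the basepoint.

Taylor coefficients needed (expand at 0): a_0 = 0, a_1 = 4/57, a_2 = -88/171.
Write the denominator as Q(h) = 1 + q1*h. Requiring Q*f - P = O(h^3) with deg P <= 1 kills the coefficients of h^2..h^2 in Q*f:
  h^2: a_2 + q1*a_1 = 0, i.e. -88/171 + (4/57)*q1 = 0.
Solving this linear system: q1 = 22/3.
The numerator is Q*f truncated at degree 1: P0 = a_0 = 0; P1 = a_1 + q1*a_0 = 4/57.

The Pade approximant has numerator coefficients [0, 4/57]; denominator coefficients [1, 22/3].


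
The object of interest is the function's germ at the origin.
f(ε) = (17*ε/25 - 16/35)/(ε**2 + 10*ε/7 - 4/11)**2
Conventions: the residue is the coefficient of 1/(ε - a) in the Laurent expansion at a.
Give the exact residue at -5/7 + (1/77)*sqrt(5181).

The factor ε**2 + 10*ε/7 - 4/11 splits as (ε - a)(ε - a') with a = -5/7 + (1/77)*sqrt(5181), a' = -5/7 - (1/77)*sqrt(5181). At the order-2 pole a set g(ε) = (ε - a)^2*f(ε) = [17*ε/25 - 16/35] / (ε - a')^2.
Order-2 pole: residue = g'(a); g'(-5/7 + (1/77)*sqrt(5181)) = (5929/1478940)*sqrt(5181), so the residue is (5929/1478940)*sqrt(5181).

The residue is (5929/1478940)*sqrt(5181).


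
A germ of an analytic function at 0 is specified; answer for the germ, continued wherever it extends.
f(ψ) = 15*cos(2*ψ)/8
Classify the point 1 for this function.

There is no denominator, hence no pole anywhere.
The factor cos(2*ψ) is entire.
So the germ continues analytically to 1.

The point is a regular point.


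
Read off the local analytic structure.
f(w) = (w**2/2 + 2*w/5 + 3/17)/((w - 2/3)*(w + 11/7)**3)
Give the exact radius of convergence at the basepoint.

Denominator factor (w - 2/3): pole of order 1 at 2/3, modulus 2/3.
Denominator factor (w + 11/7)^3: pole of order 3 at -11/7, modulus 11/7.
The radius of convergence is the smallest modulus among the singular points: 2/3.

The radius of convergence is 2/3.


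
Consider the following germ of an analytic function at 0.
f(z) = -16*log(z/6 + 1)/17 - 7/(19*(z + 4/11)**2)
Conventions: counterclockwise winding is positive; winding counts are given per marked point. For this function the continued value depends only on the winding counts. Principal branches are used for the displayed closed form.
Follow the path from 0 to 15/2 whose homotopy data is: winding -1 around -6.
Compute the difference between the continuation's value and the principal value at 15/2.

Continued minus principal equals (32/17)*pi*i.

The rational part is single-valued and drops out of the difference; each branch term changes only by its own monodromy.
(-16/17)*log(1 - z/(-6)): each positive loop around -6 adds 2*pi*i to the log, so winding -1 contributes (-16/17)*(-1)*2*pi*i = (32/17)*pi*i.
Summing the contributions at z = 15/2 gives (32/17)*pi*i.


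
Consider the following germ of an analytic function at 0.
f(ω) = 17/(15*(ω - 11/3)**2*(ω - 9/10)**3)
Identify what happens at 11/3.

The denominator factor ω - 11/3 vanishes at 11/3 and appears to the power 2; the numerator there equals 17/15, nonzero, and no other factor vanishes.
Hence a pole whose order is the multiplicity, 2.

The point is a pole of order 2.


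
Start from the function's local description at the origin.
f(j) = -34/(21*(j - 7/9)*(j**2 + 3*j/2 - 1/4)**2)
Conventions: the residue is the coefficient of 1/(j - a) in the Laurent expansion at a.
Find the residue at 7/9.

The residue is -69984/100079.

At the order-1 pole 7/9 set g(j) = (j - (7/9))*f(j) = -34/(21*(j**2 + 3*j/2 - 1/4)**2).
Simple pole: residue = g(a) at a = 7/9, which is -69984/100079.


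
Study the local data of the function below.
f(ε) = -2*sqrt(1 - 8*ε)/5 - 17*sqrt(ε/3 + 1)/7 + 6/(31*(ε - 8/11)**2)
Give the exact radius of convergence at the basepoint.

Denominator factor (ε - 8/11)^2: pole of order 2 at 8/11, modulus 8/11.
Branch term (-17/7)*sqrt(1 - ε/(-3)): its argument vanishes at ε = -3, a square-root branch point, modulus 3.
Branch term (-2/5)*sqrt(1 - ε/(1/8)): its argument vanishes at ε = 1/8, a square-root branch point, modulus 1/8.
The radius of convergence is the smallest modulus among the singular points: 1/8.

The radius of convergence is 1/8.


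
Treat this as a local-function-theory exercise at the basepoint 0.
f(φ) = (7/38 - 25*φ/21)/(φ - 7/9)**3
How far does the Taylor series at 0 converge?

The radius of convergence is 7/9.

Denominator factor (φ - 7/9)^3: pole of order 3 at 7/9, modulus 7/9.
The radius of convergence is the smallest modulus among the singular points: 7/9.


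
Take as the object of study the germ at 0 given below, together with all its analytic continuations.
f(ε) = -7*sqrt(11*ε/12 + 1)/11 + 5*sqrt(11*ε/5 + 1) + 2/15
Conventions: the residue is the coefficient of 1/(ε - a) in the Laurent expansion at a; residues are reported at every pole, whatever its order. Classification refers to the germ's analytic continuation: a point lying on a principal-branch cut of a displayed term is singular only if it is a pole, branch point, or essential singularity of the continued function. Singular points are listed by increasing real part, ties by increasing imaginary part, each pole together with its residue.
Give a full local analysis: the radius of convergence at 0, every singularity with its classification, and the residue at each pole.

Radius of convergence at 0: 5/11.
At -12/11: an algebraic (square-root) branch point.
At -5/11: an algebraic (square-root) branch point.

Branch term (5)*sqrt(1 - ε/(-5/11)): its argument vanishes at ε = -5/11, a square-root branch point, modulus 5/11.
Branch term (-7/11)*sqrt(1 - ε/(-12/11)): its argument vanishes at ε = -12/11, a square-root branch point, modulus 12/11.
The radius of convergence is the smallest modulus among the singular points: 5/11.
List the singular points by increasing real part (a conjugate pair: the negative imaginary part first).


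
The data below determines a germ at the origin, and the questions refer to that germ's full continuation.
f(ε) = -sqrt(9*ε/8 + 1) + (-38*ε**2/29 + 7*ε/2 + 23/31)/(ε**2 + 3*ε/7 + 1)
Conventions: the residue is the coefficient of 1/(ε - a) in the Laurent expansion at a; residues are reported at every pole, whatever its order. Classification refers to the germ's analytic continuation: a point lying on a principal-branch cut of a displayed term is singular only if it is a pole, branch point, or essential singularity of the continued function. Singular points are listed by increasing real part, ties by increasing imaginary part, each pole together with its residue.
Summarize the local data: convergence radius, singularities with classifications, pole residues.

Denominator factor (ε**2 + 3*ε/7 + 1): discriminant -187/49, complex-conjugate roots (-3/14) + ((1/14)*sqrt(187))*i and (-3/14) - ((1/14)*sqrt(187))*i; poles of order 1, moduli 1 and 1.
Branch term (-1)*sqrt(1 - ε/(-8/9)): its argument vanishes at ε = -8/9, a square-root branch point, modulus 8/9.
The radius of convergence is the smallest modulus among the singular points: 8/9.
The branch term is analytic at (-3/14) - ((1/14)*sqrt(187))*i and contributes nothing to the residue; only the rational part matters.
The factor ε**2 + 3*ε/7 + 1 splits as (ε - a)(ε - a') with a = (-3/14) - ((1/14)*sqrt(187))*i, a' = (-3/14) + ((1/14)*sqrt(187))*i. At the order-1 pole a set g(ε) = (ε - a)*(rational part) = [-38*ε**2/29 + 7*ε/2 + 23/31] / (ε - a').
Simple pole: residue = g(a) at a = (-3/14) - ((1/14)*sqrt(187))*i, which is (1649/812) + ((18933/427924)*sqrt(187))*i.
The branch term is analytic at (-3/14) + ((1/14)*sqrt(187))*i and contributes nothing to the residue; only the rational part matters.
The factor ε**2 + 3*ε/7 + 1 splits as (ε - a)(ε - a') with a = (-3/14) + ((1/14)*sqrt(187))*i, a' = (-3/14) - ((1/14)*sqrt(187))*i. At the order-1 pole a set g(ε) = (ε - a)*(rational part) = [-38*ε**2/29 + 7*ε/2 + 23/31] / (ε - a').
Simple pole: residue = g(a) at a = (-3/14) + ((1/14)*sqrt(187))*i, which is (1649/812) - ((18933/427924)*sqrt(187))*i.
List the singular points by increasing real part (a conjugate pair: the negative imaginary part first).

Radius of convergence at 0: 8/9.
At -8/9: an algebraic (square-root) branch point.
At (-3/14) - ((1/14)*sqrt(187))*i: a pole of order 1; residue (1649/812) + ((18933/427924)*sqrt(187))*i.
At (-3/14) + ((1/14)*sqrt(187))*i: a pole of order 1; residue (1649/812) - ((18933/427924)*sqrt(187))*i.
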